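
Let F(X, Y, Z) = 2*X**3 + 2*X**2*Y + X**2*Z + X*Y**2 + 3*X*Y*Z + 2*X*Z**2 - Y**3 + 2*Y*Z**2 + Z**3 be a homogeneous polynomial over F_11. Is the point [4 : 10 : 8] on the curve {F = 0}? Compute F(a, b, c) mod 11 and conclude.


F(4,10,8) ≡ 6 (mod 11); P is NOT on the curve.

Evaluate F(4, 10, 8) term-by-term (mod 11).
  2*X**3 ↦ 2·64·1·1 = 128
  2*X**2*Y ↦ 2·16·10·1 = 320
  X**2*Z ↦ 1·16·1·8 = 128
  X*Y**2 ↦ 1·4·100·1 = 400
  3*X*Y*Z ↦ 3·4·10·8 = 960
  2*X*Z**2 ↦ 2·4·1·64 = 512
  -Y**3 ↦ -1·1·1000·1 = -1000
  2*Y*Z**2 ↦ 2·1·10·64 = 1280
  Z**3 ↦ 1·1·1·512 = 512
Sum: F(4, 10, 8) = (128) + (320) + (128) + (400) + (960) + (512) + (-1000) + (1280) + (512) = 3240.
Reducing mod 11: 3240 ≡ 6 (mod 11).
Since F(a, b, c) ≡ 6 ≠ 0 (mod 11), P does NOT lie on the curve.


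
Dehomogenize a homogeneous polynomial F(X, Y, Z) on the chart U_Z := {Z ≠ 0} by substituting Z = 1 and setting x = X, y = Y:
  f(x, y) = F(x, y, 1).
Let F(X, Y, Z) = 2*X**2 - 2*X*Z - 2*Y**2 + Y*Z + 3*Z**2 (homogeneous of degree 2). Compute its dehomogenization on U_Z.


f(x, y) = 2*x**2 - 2*x - 2*y**2 + y + 3

On U_Z we set Z = 1. Each monomial c·X^i·Y^j·Z^k in F becomes c·x^i·y^j·1^k = c·x^i·y^j.
Substituting Z = 1: F(X, Y, 1) = 2*x**2 - 2*x - 2*y**2 + y + 3.
Note: deg(f) ≤ deg(F) = 2; strict inequality happens when F is divisible by Z (lost terms).


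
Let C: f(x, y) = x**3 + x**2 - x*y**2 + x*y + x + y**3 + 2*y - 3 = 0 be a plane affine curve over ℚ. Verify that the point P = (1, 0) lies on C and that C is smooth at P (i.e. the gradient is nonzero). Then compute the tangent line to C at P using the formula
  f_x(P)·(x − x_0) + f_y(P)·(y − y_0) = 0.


Tangent line at P: 6*x + 3*y - 6 = 0.

Step 1: f(1, 0) = 0, so P lies on C.
Step 2: partial derivatives
  f_x(x, y) = 3*x**2 + 2*x - y**2 + y + 1, f_y(x, y) = -2*x*y + x + 3*y**2 + 2.
  f_x(P) = 6, f_y(P) = 3 (gradient nonzero, so P is smooth).
Step 3: tangent line at P: 6·(x − 1) + 3·(y − 0) = 0.
Expanding: 6*x + 3*y - 6 = 0.


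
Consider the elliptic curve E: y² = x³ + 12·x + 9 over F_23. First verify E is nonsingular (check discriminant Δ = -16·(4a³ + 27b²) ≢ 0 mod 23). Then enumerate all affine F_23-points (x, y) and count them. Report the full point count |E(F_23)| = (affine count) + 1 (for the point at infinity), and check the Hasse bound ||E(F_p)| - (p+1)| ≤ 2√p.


Affine points = {(0, 3), (0, 20), (2, 8), (2, 15), (3, 7), (3, 16), (4, 11), (4, 12), (9, 8), (9, 15), (10, 5), (10, 18), (11, 0), (12, 8), (12, 15), (13, 4), (13, 19), (14, 0), (18, 10), (18, 13), (19, 9), (19, 14), (21, 0)}; affine count = 23; |E(F_23)| = 24.

Discriminant check: Δ ∝ 4a³ + 27b² = 4·12³ + 27·9² = 4·1728 + 27·81 ≡ 14 (mod 23). Nonzero ⇒ E is nonsingular.
For each x ∈ F_23, compute rhs = x³ + 12·x + 9 mod 23, then count y ∈ F_23 with y² ≡ rhs.
  x = 0: rhs = 9, matching y values: 3, 20 (2 points).
  x = 1: rhs = 22, matching y values: none (0 points).
  x = 2: rhs = 18, matching y values: 8, 15 (2 points).
  x = 3: rhs = 3, matching y values: 7, 16 (2 points).
  x = 4: rhs = 6, matching y values: 11, 12 (2 points).
  x = 5: rhs = 10, matching y values: none (0 points).
  x = 6: rhs = 21, matching y values: none (0 points).
  x = 7: rhs = 22, matching y values: none (0 points).
  x = 8: rhs = 19, matching y values: none (0 points).
  x = 9: rhs = 18, matching y values: 8, 15 (2 points).
  x = 10: rhs = 2, matching y values: 5, 18 (2 points).
  x = 11: rhs = 0, matching y values: 0 (1 points).
  x = 12: rhs = 18, matching y values: 8, 15 (2 points).
  x = 13: rhs = 16, matching y values: 4, 19 (2 points).
  x = 14: rhs = 0, matching y values: 0 (1 points).
  x = 15: rhs = 22, matching y values: none (0 points).
  x = 16: rhs = 19, matching y values: none (0 points).
  x = 17: rhs = 20, matching y values: none (0 points).
  x = 18: rhs = 8, matching y values: 10, 13 (2 points).
  x = 19: rhs = 12, matching y values: 9, 14 (2 points).
  x = 20: rhs = 15, matching y values: none (0 points).
  x = 21: rhs = 0, matching y values: 0 (1 points).
  x = 22: rhs = 19, matching y values: none (0 points).
Total affine count: 23.
Full point count |E(F_23)| = 23 + 1 = 24.
Hasse bound: |24 − (23+1)| = |0| = 0 ≤ 2√23 ≈ 9.5917 ✓.


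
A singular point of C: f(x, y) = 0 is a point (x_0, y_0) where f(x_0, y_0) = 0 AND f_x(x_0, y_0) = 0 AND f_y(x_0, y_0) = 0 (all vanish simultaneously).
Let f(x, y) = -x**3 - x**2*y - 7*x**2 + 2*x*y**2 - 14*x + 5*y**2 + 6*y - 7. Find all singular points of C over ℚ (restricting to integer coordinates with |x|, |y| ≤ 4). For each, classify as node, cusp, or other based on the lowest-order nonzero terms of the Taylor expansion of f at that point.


Singular points: {(-2, -1)}; classification: cusp.

Compute partial derivatives:
  f_x = -3*x**2 - 2*x*y - 14*x + 2*y**2 - 14.
  f_y = -x**2 + 4*x*y + 10*y + 6.
Scan x_0 ∈ {−4, ..., 4}. For each x_0, f_y(x_0, y) is a polynomial in y; find its integer roots y ∈ {−4, ..., 4}, then test f_x and f at those candidates.
  x = -4: f_y(-4, y) = -6*y - 10; no integer root y with |y| ≤ 4.
  x = -3: f_y(-3, y) = -2*y - 3; no integer root y with |y| ≤ 4.
  x = -2: f_y(-2, y) = 2*y + 2; vanishes at y ∈ {-1}. (-2, -1): f_x = 0, f = 0 — SINGULAR.
  x = -1: f_y(-1, y) = 6*y + 5; no integer root y with |y| ≤ 4.
  x = 0: f_y(0, y) = 10*y + 6; no integer root y with |y| ≤ 4.
  x = 1: f_y(1, y) = 14*y + 5; no integer root y with |y| ≤ 4.
  x = 2: f_y(2, y) = 18*y + 2; no integer root y with |y| ≤ 4.
  x = 3: f_y(3, y) = 22*y - 3; no integer root y with |y| ≤ 4.
  x = 4: f_y(4, y) = 26*y - 10; no integer root y with |y| ≤ 4.
Only singular point on the grid: (-2, -1).
Classify: substitute x = -2 + u, y = -1 + v and expand: f = -u**3 - u**2*v + 2*u*v**2 + v**2.
No constant or linear terms (consistent with a singular point). Quadratic part: v**2. Cubic part: -u**3 - u**2*v + 2*u*v**2.
The quadratic part v**2 is a perfect square, so there is a single (double) tangent line v = 0, i.e. y = -1. Restricting the cubic part to that line (v = 0) leaves -u**3 ≠ 0, so f is not divisible by v and the branch is v² ≈ u**3 to lowest order — this is a cusp.
Classification: cusp.


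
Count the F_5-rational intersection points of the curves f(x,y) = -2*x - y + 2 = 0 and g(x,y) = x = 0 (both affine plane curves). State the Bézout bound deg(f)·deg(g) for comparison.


Common zeros: {(0, 2)}; count = 1; Bézout bound = 1.

deg(f) = 1, deg(g) = 1, so Bézout bound = 1.
Scan x ∈ F_5. For each x, list the y ∈ F_5 with f(x, y) ≡ 0 and those with g(x, y) ≡ 0 (mod 5); the common zeros in that column are the intersection.
  x = 0: f ≡ 0 at y ∈ {2}; g ≡ 0 at y ∈ {0, 1, 2, 3, 4}; common: {2}.
  x = 1: f ≡ 0 at y ∈ {0}; g ≡ 0 at y ∈ ∅; common: ∅.
  x = 2: f ≡ 0 at y ∈ {3}; g ≡ 0 at y ∈ ∅; common: ∅.
  x = 3: f ≡ 0 at y ∈ {1}; g ≡ 0 at y ∈ ∅; common: ∅.
  x = 4: f ≡ 0 at y ∈ {4}; g ≡ 0 at y ∈ ∅; common: ∅.
Collecting: common zeros = {(0, 2)}, so the count is 1.
Comparison with the Bézout bound: 1 ≤ 1 = deg(f)·deg(g), as expected for curves with no common component (the bound is attained).


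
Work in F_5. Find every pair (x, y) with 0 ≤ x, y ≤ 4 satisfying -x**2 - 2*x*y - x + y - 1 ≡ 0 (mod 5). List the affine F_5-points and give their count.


Affine F_5-points: {(0, 1), (1, 2), (2, 1), (4, 2)}; count = 4.

For each of the 25 pairs (x, y) ∈ F_5², evaluate f(x, y) mod 5. Record the zeros.
  x = 0: [0↦4, 1↦0, 2↦1, 3↦2, 4↦3]  zeros at y ∈ {1}
  x = 1: [0↦2, 1↦1, 2↦0, 3↦4, 4↦3]  zeros at y ∈ {2}
  x = 2: [0↦3, 1↦0, 2↦2, 3↦4, 4↦1]  zeros at y ∈ {1}
  x = 3: [0↦2, 1↦2, 2↦2, 3↦2, 4↦2]  zeros at y ∈ ∅
  x = 4: [0↦4, 1↦2, 2↦0, 3↦3, 4↦1]  zeros at y ∈ {2}
Collecting zeros: affine points = {(0, 1), (1, 2), (2, 1), (4, 2)}.
Total count |C(F_5)_aff| = 4.


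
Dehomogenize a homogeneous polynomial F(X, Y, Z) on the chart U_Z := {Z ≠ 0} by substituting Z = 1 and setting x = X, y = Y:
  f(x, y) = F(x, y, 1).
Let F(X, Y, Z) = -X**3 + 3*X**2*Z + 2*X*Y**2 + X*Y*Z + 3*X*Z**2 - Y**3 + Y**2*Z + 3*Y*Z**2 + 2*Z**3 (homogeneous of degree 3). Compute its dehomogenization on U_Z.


f(x, y) = -x**3 + 3*x**2 + 2*x*y**2 + x*y + 3*x - y**3 + y**2 + 3*y + 2

On U_Z we set Z = 1. Each monomial c·X^i·Y^j·Z^k in F becomes c·x^i·y^j·1^k = c·x^i·y^j.
Substituting Z = 1: F(X, Y, 1) = -x**3 + 3*x**2 + 2*x*y**2 + x*y + 3*x - y**3 + y**2 + 3*y + 2.
Note: deg(f) ≤ deg(F) = 3; strict inequality happens when F is divisible by Z (lost terms).


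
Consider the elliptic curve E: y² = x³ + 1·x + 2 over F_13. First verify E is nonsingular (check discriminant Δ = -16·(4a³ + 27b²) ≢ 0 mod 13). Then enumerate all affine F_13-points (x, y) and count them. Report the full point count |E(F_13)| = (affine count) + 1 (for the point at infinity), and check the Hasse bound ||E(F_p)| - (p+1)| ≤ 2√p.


Affine points = {(1, 2), (1, 11), (2, 5), (2, 8), (6, 4), (6, 9), (7, 1), (7, 12), (9, 5), (9, 8), (12, 0)}; affine count = 11; |E(F_13)| = 12.

Discriminant check: Δ ∝ 4a³ + 27b² = 4·1³ + 27·2² = 4·1 + 27·4 ≡ 8 (mod 13). Nonzero ⇒ E is nonsingular.
For each x ∈ F_13, compute rhs = x³ + 1·x + 2 mod 13, then count y ∈ F_13 with y² ≡ rhs.
  x = 0: rhs = 2, matching y values: none (0 points).
  x = 1: rhs = 4, matching y values: 2, 11 (2 points).
  x = 2: rhs = 12, matching y values: 5, 8 (2 points).
  x = 3: rhs = 6, matching y values: none (0 points).
  x = 4: rhs = 5, matching y values: none (0 points).
  x = 5: rhs = 2, matching y values: none (0 points).
  x = 6: rhs = 3, matching y values: 4, 9 (2 points).
  x = 7: rhs = 1, matching y values: 1, 12 (2 points).
  x = 8: rhs = 2, matching y values: none (0 points).
  x = 9: rhs = 12, matching y values: 5, 8 (2 points).
  x = 10: rhs = 11, matching y values: none (0 points).
  x = 11: rhs = 5, matching y values: none (0 points).
  x = 12: rhs = 0, matching y values: 0 (1 points).
Total affine count: 11.
Full point count |E(F_13)| = 11 + 1 = 12.
Hasse bound: |12 − (13+1)| = |-2| = 2 ≤ 2√13 ≈ 7.2111 ✓.


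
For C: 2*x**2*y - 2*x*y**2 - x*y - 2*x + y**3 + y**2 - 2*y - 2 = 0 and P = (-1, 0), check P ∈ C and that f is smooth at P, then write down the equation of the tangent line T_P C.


Tangent line at P: -2*x + y - 2 = 0.

Step 1: f(-1, 0) = 0, so P lies on C.
Step 2: partial derivatives
  f_x(x, y) = 4*x*y - 2*y**2 - y - 2, f_y(x, y) = 2*x**2 - 4*x*y - x + 3*y**2 + 2*y - 2.
  f_x(P) = -2, f_y(P) = 1 (gradient nonzero, so P is smooth).
Step 3: tangent line at P: -2·(x − -1) + 1·(y − 0) = 0.
Expanding: -2*x + y - 2 = 0.


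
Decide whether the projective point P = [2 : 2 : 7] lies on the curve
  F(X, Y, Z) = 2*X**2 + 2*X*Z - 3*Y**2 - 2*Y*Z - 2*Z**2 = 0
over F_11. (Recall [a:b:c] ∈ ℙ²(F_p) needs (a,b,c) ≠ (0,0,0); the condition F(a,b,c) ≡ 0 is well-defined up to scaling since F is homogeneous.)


F(2,2,7) ≡ 8 (mod 11); P is NOT on the curve.

Evaluate F(2, 2, 7) term-by-term (mod 11).
  2*X**2 ↦ 2·4·1·1 = 8
  2*X*Z ↦ 2·2·1·7 = 28
  -3*Y**2 ↦ -3·1·4·1 = -12
  -2*Y*Z ↦ -2·1·2·7 = -28
  -2*Z**2 ↦ -2·1·1·49 = -98
Sum: F(2, 2, 7) = (8) + (28) + (-12) + (-28) + (-98) = -102.
Reducing mod 11: -102 ≡ 8 (mod 11).
Since F(a, b, c) ≡ 8 ≠ 0 (mod 11), P does NOT lie on the curve.


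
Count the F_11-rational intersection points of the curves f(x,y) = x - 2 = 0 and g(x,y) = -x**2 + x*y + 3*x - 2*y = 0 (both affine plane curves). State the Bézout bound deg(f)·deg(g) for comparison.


Common zeros: ∅; count = 0; Bézout bound = 2.

deg(f) = 1, deg(g) = 2, so Bézout bound = 2.
Scan x ∈ F_11. For each x, list the y ∈ F_11 with f(x, y) ≡ 0 and those with g(x, y) ≡ 0 (mod 11); the common zeros in that column are the intersection.
  x = 0: f ≡ 0 at y ∈ ∅; g ≡ 0 at y ∈ {0}; common: ∅.
  x = 1: f ≡ 0 at y ∈ ∅; g ≡ 0 at y ∈ {2}; common: ∅.
  x = 2: f ≡ 0 at y ∈ {0, 1, 2, 3, 4, 5, 6, 7, 8, 9, 10}; g ≡ 0 at y ∈ ∅; common: ∅.
  x = 3: f ≡ 0 at y ∈ ∅; g ≡ 0 at y ∈ {0}; common: ∅.
  x = 4: f ≡ 0 at y ∈ ∅; g ≡ 0 at y ∈ {2}; common: ∅.
  x = 5: f ≡ 0 at y ∈ ∅; g ≡ 0 at y ∈ {7}; common: ∅.
  x = 6: f ≡ 0 at y ∈ ∅; g ≡ 0 at y ∈ {10}; common: ∅.
  x = 7: f ≡ 0 at y ∈ ∅; g ≡ 0 at y ∈ {10}; common: ∅.
  x = 8: f ≡ 0 at y ∈ ∅; g ≡ 0 at y ∈ {3}; common: ∅.
  x = 9: f ≡ 0 at y ∈ ∅; g ≡ 0 at y ∈ {3}; common: ∅.
  x = 10: f ≡ 0 at y ∈ ∅; g ≡ 0 at y ∈ {6}; common: ∅.
Collecting: common zeros = ∅, so the count is 0.
Comparison with the Bézout bound: 0 ≤ 2 = deg(f)·deg(g), as expected for curves with no common component (the affine F_11-count falls short of the bound because intersections may lie at infinity, over extension fields, or carry multiplicity).


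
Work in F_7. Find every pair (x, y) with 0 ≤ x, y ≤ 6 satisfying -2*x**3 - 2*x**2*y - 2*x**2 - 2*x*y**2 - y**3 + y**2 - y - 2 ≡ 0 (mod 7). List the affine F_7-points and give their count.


Affine F_7-points: {(1, 4), (3, 2), (3, 3), (3, 4), (4, 1), (5, 2), (5, 4), (5, 6)}; count = 8.

For each of the 49 pairs (x, y) ∈ F_7², evaluate f(x, y) mod 7. Record the zeros.
  x = 0: [0↦5, 1↦4, 2↦6, 3↦5, 4↦2, 5↦5, 6↦1]  zeros at y ∈ ∅
  x = 1: [0↦1, 1↦3, 2↦4, 3↦5, 4↦0, 5↦4, 6↦4]  zeros at y ∈ {4}
  x = 2: [0↦2, 1↦3, 2↦6, 3↦5, 4↦1, 5↦2, 6↦2]  zeros at y ∈ ∅
  x = 3: [0↦3, 1↦6, 2↦0, 3↦0, 4↦0, 5↦1, 6↦4]  zeros at y ∈ {2, 3, 4}
  x = 4: [0↦6, 1↦0, 2↦2, 3↦6, 4↦6, 5↦3, 6↦5]  zeros at y ∈ {1}
  x = 5: [0↦6, 1↦1, 2↦0, 3↦4, 4↦0, 5↦3, 6↦0]  zeros at y ∈ {2, 4, 6}
  x = 6: [0↦5, 1↦4, 2↦3, 3↦3, 4↦5, 5↦3, 6↦5]  zeros at y ∈ ∅
Collecting zeros: affine points = {(1, 4), (3, 2), (3, 3), (3, 4), (4, 1), (5, 2), (5, 4), (5, 6)}.
Total count |C(F_7)_aff| = 8.


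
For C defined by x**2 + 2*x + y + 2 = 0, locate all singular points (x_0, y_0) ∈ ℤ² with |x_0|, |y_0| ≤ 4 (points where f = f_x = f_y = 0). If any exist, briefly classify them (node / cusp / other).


No singular points in the scanned grid; C is smooth there.

Compute partial derivatives:
  f_x = 2*x + 2.
  f_y = 1.
f_y = 1 is a nonzero constant, so f_y never vanishes: no point (x, y) can satisfy f = f_x = f_y = 0. In particular no (x, y) ∈ {−4, ..., 4}² is singular; the curve is smooth.


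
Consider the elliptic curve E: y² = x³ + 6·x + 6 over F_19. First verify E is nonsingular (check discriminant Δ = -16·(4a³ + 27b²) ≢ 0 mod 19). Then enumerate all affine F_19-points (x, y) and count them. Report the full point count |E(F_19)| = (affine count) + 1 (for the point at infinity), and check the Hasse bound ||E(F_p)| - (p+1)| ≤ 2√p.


Affine points = {(0, 5), (0, 14), (2, 8), (2, 11), (5, 3), (5, 16), (6, 7), (6, 12), (7, 7), (7, 12), (11, 4), (11, 15), (12, 1), (12, 18), (13, 1), (13, 18), (17, 9), (17, 10)}; affine count = 18; |E(F_19)| = 19.

Discriminant check: Δ ∝ 4a³ + 27b² = 4·6³ + 27·6² = 4·216 + 27·36 ≡ 12 (mod 19). Nonzero ⇒ E is nonsingular.
For each x ∈ F_19, compute rhs = x³ + 6·x + 6 mod 19, then count y ∈ F_19 with y² ≡ rhs.
  x = 0: rhs = 6, matching y values: 5, 14 (2 points).
  x = 1: rhs = 13, matching y values: none (0 points).
  x = 2: rhs = 7, matching y values: 8, 11 (2 points).
  x = 3: rhs = 13, matching y values: none (0 points).
  x = 4: rhs = 18, matching y values: none (0 points).
  x = 5: rhs = 9, matching y values: 3, 16 (2 points).
  x = 6: rhs = 11, matching y values: 7, 12 (2 points).
  x = 7: rhs = 11, matching y values: 7, 12 (2 points).
  x = 8: rhs = 15, matching y values: none (0 points).
  x = 9: rhs = 10, matching y values: none (0 points).
  x = 10: rhs = 2, matching y values: none (0 points).
  x = 11: rhs = 16, matching y values: 4, 15 (2 points).
  x = 12: rhs = 1, matching y values: 1, 18 (2 points).
  x = 13: rhs = 1, matching y values: 1, 18 (2 points).
  x = 14: rhs = 3, matching y values: none (0 points).
  x = 15: rhs = 13, matching y values: none (0 points).
  x = 16: rhs = 18, matching y values: none (0 points).
  x = 17: rhs = 5, matching y values: 9, 10 (2 points).
  x = 18: rhs = 18, matching y values: none (0 points).
Total affine count: 18.
Full point count |E(F_19)| = 18 + 1 = 19.
Hasse bound: |19 − (19+1)| = |-1| = 1 ≤ 2√19 ≈ 8.7178 ✓.


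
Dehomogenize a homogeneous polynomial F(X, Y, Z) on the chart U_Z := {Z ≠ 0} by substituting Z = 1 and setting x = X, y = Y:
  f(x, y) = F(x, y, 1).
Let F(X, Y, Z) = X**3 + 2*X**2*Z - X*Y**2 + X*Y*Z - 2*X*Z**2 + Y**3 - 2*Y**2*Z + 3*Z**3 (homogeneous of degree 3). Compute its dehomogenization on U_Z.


f(x, y) = x**3 + 2*x**2 - x*y**2 + x*y - 2*x + y**3 - 2*y**2 + 3

On U_Z we set Z = 1. Each monomial c·X^i·Y^j·Z^k in F becomes c·x^i·y^j·1^k = c·x^i·y^j.
Substituting Z = 1: F(X, Y, 1) = x**3 + 2*x**2 - x*y**2 + x*y - 2*x + y**3 - 2*y**2 + 3.
Note: deg(f) ≤ deg(F) = 3; strict inequality happens when F is divisible by Z (lost terms).


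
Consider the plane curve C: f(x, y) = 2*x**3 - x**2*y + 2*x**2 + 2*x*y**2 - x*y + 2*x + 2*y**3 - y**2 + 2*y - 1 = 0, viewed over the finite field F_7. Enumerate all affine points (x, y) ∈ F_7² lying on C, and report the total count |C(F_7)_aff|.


Affine F_7-points: {(0, 4), (1, 5), (2, 1), (3, 0), (3, 4), (4, 2), (5, 4), (5, 5), (6, 5)}; count = 9.

For each of the 49 pairs (x, y) ∈ F_7², evaluate f(x, y) mod 7. Record the zeros.
  x = 0: [0↦6, 1↦2, 2↦1, 3↦1, 4↦0, 5↦3, 6↦1]  zeros at y ∈ {4}
  x = 1: [0↦5, 1↦1, 2↦4, 3↦5, 4↦2, 5↦0, 6↦4]  zeros at y ∈ {5}
  x = 2: [0↦6, 1↦0, 2↦5, 3↦5, 4↦5, 5↦3, 6↦4]  zeros at y ∈ {1}
  x = 3: [0↦0, 1↦4, 2↦2, 3↦6, 4↦0, 5↦3, 6↦6]  zeros at y ∈ {0, 4}
  x = 4: [0↦6, 1↦4, 2↦0, 3↦6, 4↦6, 5↦5, 6↦1]  zeros at y ∈ {2}
  x = 5: [0↦1, 1↦5, 2↦4, 3↦3, 4↦0, 5↦0, 6↦1]  zeros at y ∈ {4, 5}
  x = 6: [0↦4, 1↦5, 2↦5, 3↦2, 4↦1, 5↦0, 6↦4]  zeros at y ∈ {5}
Collecting zeros: affine points = {(0, 4), (1, 5), (2, 1), (3, 0), (3, 4), (4, 2), (5, 4), (5, 5), (6, 5)}.
Total count |C(F_7)_aff| = 9.


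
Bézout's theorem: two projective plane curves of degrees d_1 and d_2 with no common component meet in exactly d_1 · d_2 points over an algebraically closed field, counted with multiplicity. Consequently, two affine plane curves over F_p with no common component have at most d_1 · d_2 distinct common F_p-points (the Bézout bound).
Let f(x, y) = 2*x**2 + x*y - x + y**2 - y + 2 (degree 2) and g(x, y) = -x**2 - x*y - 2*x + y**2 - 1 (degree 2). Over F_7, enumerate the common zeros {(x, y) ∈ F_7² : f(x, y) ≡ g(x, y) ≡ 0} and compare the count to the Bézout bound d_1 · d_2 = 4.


Common zeros: ∅; count = 0; Bézout bound = 4.

deg(f) = 2, deg(g) = 2, so Bézout bound = 4.
Scan x ∈ F_7. For each x, list the y ∈ F_7 with f(x, y) ≡ 0 and those with g(x, y) ≡ 0 (mod 7); the common zeros in that column are the intersection.
  x = 0: f ≡ 0 at y ∈ {4}; g ≡ 0 at y ∈ {1, 6}; common: ∅.
  x = 1: f ≡ 0 at y ∈ {2, 5}; g ≡ 0 at y ∈ ∅; common: ∅.
  x = 2: f ≡ 0 at y ∈ {2, 4}; g ≡ 0 at y ∈ ∅; common: ∅.
  x = 3: f ≡ 0 at y ∈ ∅; g ≡ 0 at y ∈ ∅; common: ∅.
  x = 4: f ≡ 0 at y ∈ {5, 6}; g ≡ 0 at y ∈ {1, 3}; common: ∅.
  x = 5: f ≡ 0 at y ∈ ∅; g ≡ 0 at y ∈ {2, 3}; common: ∅.
  x = 6: f ≡ 0 at y ∈ ∅; g ≡ 0 at y ∈ {0, 6}; common: ∅.
Collecting: common zeros = ∅, so the count is 0.
Comparison with the Bézout bound: 0 ≤ 4 = deg(f)·deg(g), as expected for curves with no common component (the affine F_7-count falls short of the bound because intersections may lie at infinity, over extension fields, or carry multiplicity).


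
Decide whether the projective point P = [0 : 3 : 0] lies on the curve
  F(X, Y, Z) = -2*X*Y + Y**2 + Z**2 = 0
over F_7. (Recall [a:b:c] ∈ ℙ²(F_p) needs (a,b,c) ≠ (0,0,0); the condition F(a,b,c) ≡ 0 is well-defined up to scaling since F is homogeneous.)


F(0,3,0) ≡ 2 (mod 7); P is NOT on the curve.

Evaluate F(0, 3, 0) term-by-term (mod 7).
  -2*X*Y ↦ -2·0·3·1 = 0
  Y**2 ↦ 1·1·9·1 = 9
  Z**2 ↦ 1·1·1·0 = 0
Sum: F(0, 3, 0) = (0) + (9) + (0) = 9.
Reducing mod 7: 9 ≡ 2 (mod 7).
Since F(a, b, c) ≡ 2 ≠ 0 (mod 7), P does NOT lie on the curve.


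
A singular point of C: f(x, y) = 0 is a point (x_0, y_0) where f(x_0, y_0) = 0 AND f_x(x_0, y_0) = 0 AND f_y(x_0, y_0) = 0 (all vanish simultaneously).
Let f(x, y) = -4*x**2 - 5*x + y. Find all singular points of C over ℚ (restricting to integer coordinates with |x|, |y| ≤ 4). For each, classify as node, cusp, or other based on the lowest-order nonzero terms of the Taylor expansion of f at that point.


No singular points in the scanned grid; C is smooth there.

Compute partial derivatives:
  f_x = -8*x - 5.
  f_y = 1.
f_y = 1 is a nonzero constant, so f_y never vanishes: no point (x, y) can satisfy f = f_x = f_y = 0. In particular no (x, y) ∈ {−4, ..., 4}² is singular; the curve is smooth.


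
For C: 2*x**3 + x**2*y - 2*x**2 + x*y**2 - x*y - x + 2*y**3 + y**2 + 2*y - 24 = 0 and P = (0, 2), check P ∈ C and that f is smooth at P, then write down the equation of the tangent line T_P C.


Tangent line at P: x + 30*y - 60 = 0.

Step 1: f(0, 2) = 0, so P lies on C.
Step 2: partial derivatives
  f_x(x, y) = 6*x**2 + 2*x*y - 4*x + y**2 - y - 1, f_y(x, y) = x**2 + 2*x*y - x + 6*y**2 + 2*y + 2.
  f_x(P) = 1, f_y(P) = 30 (gradient nonzero, so P is smooth).
Step 3: tangent line at P: 1·(x − 0) + 30·(y − 2) = 0.
Expanding: x + 30*y - 60 = 0.


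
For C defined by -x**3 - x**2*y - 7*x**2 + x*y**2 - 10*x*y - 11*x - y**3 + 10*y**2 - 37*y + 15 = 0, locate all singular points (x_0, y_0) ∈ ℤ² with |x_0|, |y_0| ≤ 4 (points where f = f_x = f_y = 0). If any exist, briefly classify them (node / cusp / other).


Singular points: {(-3, 2)}; classification: cusp.

Compute partial derivatives:
  f_x = -3*x**2 - 2*x*y - 14*x + y**2 - 10*y - 11.
  f_y = -x**2 + 2*x*y - 10*x - 3*y**2 + 20*y - 37.
Scan x_0 ∈ {−4, ..., 4}. For each x_0, f_y(x_0, y) is a polynomial in y; find its integer roots y ∈ {−4, ..., 4}, then test f_x and f at those candidates.
  x = -4: f_y(-4, y) = -3*y**2 + 12*y - 13; no integer root y with |y| ≤ 4.
  x = -3: f_y(-3, y) = -3*y**2 + 14*y - 16; vanishes at y ∈ {2}. (-3, 2): f_x = 0, f = 0 — SINGULAR.
  x = -2: f_y(-2, y) = -3*y**2 + 16*y - 21; vanishes at y ∈ {3}. (-2, 3): f_x = -4 ≠ 0.
  x = -1: f_y(-1, y) = -3*y**2 + 18*y - 28; no integer root y with |y| ≤ 4.
  x = 0: f_y(0, y) = -3*y**2 + 20*y - 37; no integer root y with |y| ≤ 4.
  x = 1: f_y(1, y) = -3*y**2 + 22*y - 48; no integer root y with |y| ≤ 4.
  x = 2: f_y(2, y) = -3*y**2 + 24*y - 61; no integer root y with |y| ≤ 4.
  x = 3: f_y(3, y) = -3*y**2 + 26*y - 76; no integer root y with |y| ≤ 4.
  x = 4: f_y(4, y) = -3*y**2 + 28*y - 93; no integer root y with |y| ≤ 4.
Only singular point on the grid: (-3, 2).
Classify: substitute x = -3 + u, y = 2 + v and expand: f = -u**3 - u**2*v + u*v**2 - v**3 + v**2.
No constant or linear terms (consistent with a singular point). Quadratic part: v**2. Cubic part: -u**3 - u**2*v + u*v**2 - v**3.
The quadratic part v**2 is a perfect square, so there is a single (double) tangent line v = 0, i.e. y = 2. Restricting the cubic part to that line (v = 0) leaves -u**3 ≠ 0, so f is not divisible by v and the branch is v² ≈ u**3 to lowest order — this is a cusp.
Classification: cusp.


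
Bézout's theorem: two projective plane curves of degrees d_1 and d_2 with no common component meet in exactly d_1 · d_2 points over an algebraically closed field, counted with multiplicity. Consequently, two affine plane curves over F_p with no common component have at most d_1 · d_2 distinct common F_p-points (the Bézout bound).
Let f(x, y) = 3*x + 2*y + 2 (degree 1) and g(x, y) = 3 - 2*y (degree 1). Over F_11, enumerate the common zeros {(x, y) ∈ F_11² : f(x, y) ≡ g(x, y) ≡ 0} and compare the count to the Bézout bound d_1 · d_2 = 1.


Common zeros: {(2, 7)}; count = 1; Bézout bound = 1.

deg(f) = 1, deg(g) = 1, so Bézout bound = 1.
Scan x ∈ F_11. For each x, list the y ∈ F_11 with f(x, y) ≡ 0 and those with g(x, y) ≡ 0 (mod 11); the common zeros in that column are the intersection.
  x = 0: f ≡ 0 at y ∈ {10}; g ≡ 0 at y ∈ {7}; common: ∅.
  x = 1: f ≡ 0 at y ∈ {3}; g ≡ 0 at y ∈ {7}; common: ∅.
  x = 2: f ≡ 0 at y ∈ {7}; g ≡ 0 at y ∈ {7}; common: {7}.
  x = 3: f ≡ 0 at y ∈ {0}; g ≡ 0 at y ∈ {7}; common: ∅.
  x = 4: f ≡ 0 at y ∈ {4}; g ≡ 0 at y ∈ {7}; common: ∅.
  x = 5: f ≡ 0 at y ∈ {8}; g ≡ 0 at y ∈ {7}; common: ∅.
  x = 6: f ≡ 0 at y ∈ {1}; g ≡ 0 at y ∈ {7}; common: ∅.
  x = 7: f ≡ 0 at y ∈ {5}; g ≡ 0 at y ∈ {7}; common: ∅.
  x = 8: f ≡ 0 at y ∈ {9}; g ≡ 0 at y ∈ {7}; common: ∅.
  x = 9: f ≡ 0 at y ∈ {2}; g ≡ 0 at y ∈ {7}; common: ∅.
  x = 10: f ≡ 0 at y ∈ {6}; g ≡ 0 at y ∈ {7}; common: ∅.
Collecting: common zeros = {(2, 7)}, so the count is 1.
Comparison with the Bézout bound: 1 ≤ 1 = deg(f)·deg(g), as expected for curves with no common component (the bound is attained).


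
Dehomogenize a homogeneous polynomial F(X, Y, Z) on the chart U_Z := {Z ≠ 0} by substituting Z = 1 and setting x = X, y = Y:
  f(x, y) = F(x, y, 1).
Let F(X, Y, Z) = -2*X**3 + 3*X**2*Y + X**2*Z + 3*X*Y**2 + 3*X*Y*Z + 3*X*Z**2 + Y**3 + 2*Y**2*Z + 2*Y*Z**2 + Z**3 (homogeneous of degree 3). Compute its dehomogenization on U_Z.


f(x, y) = -2*x**3 + 3*x**2*y + x**2 + 3*x*y**2 + 3*x*y + 3*x + y**3 + 2*y**2 + 2*y + 1

On U_Z we set Z = 1. Each monomial c·X^i·Y^j·Z^k in F becomes c·x^i·y^j·1^k = c·x^i·y^j.
Substituting Z = 1: F(X, Y, 1) = -2*x**3 + 3*x**2*y + x**2 + 3*x*y**2 + 3*x*y + 3*x + y**3 + 2*y**2 + 2*y + 1.
Note: deg(f) ≤ deg(F) = 3; strict inequality happens when F is divisible by Z (lost terms).


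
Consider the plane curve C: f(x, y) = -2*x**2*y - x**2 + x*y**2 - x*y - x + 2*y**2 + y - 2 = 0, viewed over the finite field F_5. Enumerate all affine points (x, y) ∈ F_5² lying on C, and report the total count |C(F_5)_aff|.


Affine F_5-points: {(2, 2), (2, 4)}; count = 2.

For each of the 25 pairs (x, y) ∈ F_5², evaluate f(x, y) mod 5. Record the zeros.
  x = 0: [0↦3, 1↦1, 2↦3, 3↦4, 4↦4]  zeros at y ∈ ∅
  x = 1: [0↦1, 1↦2, 2↦4, 3↦2, 4↦1]  zeros at y ∈ ∅
  x = 2: [0↦2, 1↦2, 2↦0, 3↦1, 4↦0]  zeros at y ∈ {2, 4}
  x = 3: [0↦1, 1↦1, 2↦1, 3↦1, 4↦1]  zeros at y ∈ ∅
  x = 4: [0↦3, 1↦4, 2↦2, 3↦2, 4↦4]  zeros at y ∈ ∅
Collecting zeros: affine points = {(2, 2), (2, 4)}.
Total count |C(F_5)_aff| = 2.


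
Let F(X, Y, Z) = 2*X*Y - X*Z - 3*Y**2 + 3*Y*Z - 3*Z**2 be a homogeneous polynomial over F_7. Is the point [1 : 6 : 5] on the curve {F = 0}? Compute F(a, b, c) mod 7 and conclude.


F(1,6,5) ≡ 5 (mod 7); P is NOT on the curve.

Evaluate F(1, 6, 5) term-by-term (mod 7).
  2*X*Y ↦ 2·1·6·1 = 12
  -X*Z ↦ -1·1·1·5 = -5
  -3*Y**2 ↦ -3·1·36·1 = -108
  3*Y*Z ↦ 3·1·6·5 = 90
  -3*Z**2 ↦ -3·1·1·25 = -75
Sum: F(1, 6, 5) = (12) + (-5) + (-108) + (90) + (-75) = -86.
Reducing mod 7: -86 ≡ 5 (mod 7).
Since F(a, b, c) ≡ 5 ≠ 0 (mod 7), P does NOT lie on the curve.


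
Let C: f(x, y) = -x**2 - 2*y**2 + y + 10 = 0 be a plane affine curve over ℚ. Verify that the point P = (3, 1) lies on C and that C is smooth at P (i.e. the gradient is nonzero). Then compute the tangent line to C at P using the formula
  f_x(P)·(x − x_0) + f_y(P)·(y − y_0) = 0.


Tangent line at P: -6*x - 3*y + 21 = 0.

Step 1: f(3, 1) = 0, so P lies on C.
Step 2: partial derivatives
  f_x(x, y) = -2*x, f_y(x, y) = 1 - 4*y.
  f_x(P) = -6, f_y(P) = -3 (gradient nonzero, so P is smooth).
Step 3: tangent line at P: -6·(x − 3) + -3·(y − 1) = 0.
Expanding: -6*x - 3*y + 21 = 0.


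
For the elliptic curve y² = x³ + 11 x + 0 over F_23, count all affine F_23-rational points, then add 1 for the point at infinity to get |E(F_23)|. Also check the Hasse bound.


Affine points = {(0, 0), (1, 9), (1, 14), (4, 4), (4, 19), (6, 11), (6, 12), (7, 11), (7, 12), (8, 5), (8, 18), (9, 0), (10, 11), (10, 12), (11, 7), (11, 16), (14, 0), (18, 2), (18, 21), (20, 3), (20, 20), (21, 4), (21, 19)}; affine count = 23; |E(F_23)| = 24.

Discriminant check: Δ ∝ 4a³ + 27b² = 4·11³ + 27·0² = 4·1331 + 27·0 ≡ 11 (mod 23). Nonzero ⇒ E is nonsingular.
For each x ∈ F_23, compute rhs = x³ + 11·x + 0 mod 23, then count y ∈ F_23 with y² ≡ rhs.
  x = 0: rhs = 0, matching y values: 0 (1 points).
  x = 1: rhs = 12, matching y values: 9, 14 (2 points).
  x = 2: rhs = 7, matching y values: none (0 points).
  x = 3: rhs = 14, matching y values: none (0 points).
  x = 4: rhs = 16, matching y values: 4, 19 (2 points).
  x = 5: rhs = 19, matching y values: none (0 points).
  x = 6: rhs = 6, matching y values: 11, 12 (2 points).
  x = 7: rhs = 6, matching y values: 11, 12 (2 points).
  x = 8: rhs = 2, matching y values: 5, 18 (2 points).
  x = 9: rhs = 0, matching y values: 0 (1 points).
  x = 10: rhs = 6, matching y values: 11, 12 (2 points).
  x = 11: rhs = 3, matching y values: 7, 16 (2 points).
  x = 12: rhs = 20, matching y values: none (0 points).
  x = 13: rhs = 17, matching y values: none (0 points).
  x = 14: rhs = 0, matching y values: 0 (1 points).
  x = 15: rhs = 21, matching y values: none (0 points).
  x = 16: rhs = 17, matching y values: none (0 points).
  x = 17: rhs = 17, matching y values: none (0 points).
  x = 18: rhs = 4, matching y values: 2, 21 (2 points).
  x = 19: rhs = 7, matching y values: none (0 points).
  x = 20: rhs = 9, matching y values: 3, 20 (2 points).
  x = 21: rhs = 16, matching y values: 4, 19 (2 points).
  x = 22: rhs = 11, matching y values: none (0 points).
Total affine count: 23.
Full point count |E(F_23)| = 23 + 1 = 24.
Hasse bound: |24 − (23+1)| = |0| = 0 ≤ 2√23 ≈ 9.5917 ✓.


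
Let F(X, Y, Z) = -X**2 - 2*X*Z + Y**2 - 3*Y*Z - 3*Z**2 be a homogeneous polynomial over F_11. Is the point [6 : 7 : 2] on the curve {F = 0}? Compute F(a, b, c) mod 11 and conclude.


F(6,7,2) ≡ 1 (mod 11); P is NOT on the curve.

Evaluate F(6, 7, 2) term-by-term (mod 11).
  -X**2 ↦ -1·36·1·1 = -36
  -2*X*Z ↦ -2·6·1·2 = -24
  Y**2 ↦ 1·1·49·1 = 49
  -3*Y*Z ↦ -3·1·7·2 = -42
  -3*Z**2 ↦ -3·1·1·4 = -12
Sum: F(6, 7, 2) = (-36) + (-24) + (49) + (-42) + (-12) = -65.
Reducing mod 11: -65 ≡ 1 (mod 11).
Since F(a, b, c) ≡ 1 ≠ 0 (mod 11), P does NOT lie on the curve.


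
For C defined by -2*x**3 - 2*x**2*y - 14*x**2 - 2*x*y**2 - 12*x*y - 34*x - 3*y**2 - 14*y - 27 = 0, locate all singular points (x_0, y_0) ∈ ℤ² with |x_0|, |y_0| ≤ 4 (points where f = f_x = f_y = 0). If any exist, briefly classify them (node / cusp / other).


Singular points: {(-2, -1)}; classification: cusp.

Compute partial derivatives:
  f_x = -6*x**2 - 4*x*y - 28*x - 2*y**2 - 12*y - 34.
  f_y = -2*x**2 - 4*x*y - 12*x - 6*y - 14.
Scan x_0 ∈ {−4, ..., 4}. For each x_0, f_y(x_0, y) is a polynomial in y; find its integer roots y ∈ {−4, ..., 4}, then test f_x and f at those candidates.
  x = -4: f_y(-4, y) = 10*y + 2; no integer root y with |y| ≤ 4.
  x = -3: f_y(-3, y) = 6*y + 4; no integer root y with |y| ≤ 4.
  x = -2: f_y(-2, y) = 2*y + 2; vanishes at y ∈ {-1}. (-2, -1): f_x = 0, f = 0 — SINGULAR.
  x = -1: f_y(-1, y) = -2*y - 4; vanishes at y ∈ {-2}. (-1, -2): f_x = -4 ≠ 0.
  x = 0: f_y(0, y) = -6*y - 14; no integer root y with |y| ≤ 4.
  x = 1: f_y(1, y) = -10*y - 28; no integer root y with |y| ≤ 4.
  x = 2: f_y(2, y) = -14*y - 46; no integer root y with |y| ≤ 4.
  x = 3: f_y(3, y) = -18*y - 68; no integer root y with |y| ≤ 4.
  x = 4: f_y(4, y) = -22*y - 94; no integer root y with |y| ≤ 4.
Only singular point on the grid: (-2, -1).
Classify: substitute x = -2 + u, y = -1 + v and expand: f = -2*u**3 - 2*u**2*v - 2*u*v**2 + v**2.
No constant or linear terms (consistent with a singular point). Quadratic part: v**2. Cubic part: -2*u**3 - 2*u**2*v - 2*u*v**2.
The quadratic part v**2 is a perfect square, so there is a single (double) tangent line v = 0, i.e. y = -1. Restricting the cubic part to that line (v = 0) leaves -2*u**3 ≠ 0, so f is not divisible by v and the branch is v² ≈ 2*u**3 to lowest order — this is a cusp.
Classification: cusp.


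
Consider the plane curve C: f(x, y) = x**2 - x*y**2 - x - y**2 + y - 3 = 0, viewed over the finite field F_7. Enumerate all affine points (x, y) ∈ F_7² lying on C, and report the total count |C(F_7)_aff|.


Affine F_7-points: {(3, 1), (6, 1)}; count = 2.

For each of the 49 pairs (x, y) ∈ F_7², evaluate f(x, y) mod 7. Record the zeros.
  x = 0: [0↦4, 1↦4, 2↦2, 3↦5, 4↦6, 5↦5, 6↦2]  zeros at y ∈ ∅
  x = 1: [0↦4, 1↦3, 2↦5, 3↦3, 4↦4, 5↦1, 6↦1]  zeros at y ∈ ∅
  x = 2: [0↦6, 1↦4, 2↦3, 3↦3, 4↦4, 5↦6, 6↦2]  zeros at y ∈ ∅
  x = 3: [0↦3, 1↦0, 2↦3, 3↦5, 4↦6, 5↦6, 6↦5]  zeros at y ∈ {1}
  x = 4: [0↦2, 1↦5, 2↦5, 3↦2, 4↦3, 5↦1, 6↦3]  zeros at y ∈ ∅
  x = 5: [0↦3, 1↦5, 2↦2, 3↦1, 4↦2, 5↦5, 6↦3]  zeros at y ∈ ∅
  x = 6: [0↦6, 1↦0, 2↦1, 3↦2, 4↦3, 5↦4, 6↦5]  zeros at y ∈ {1}
Collecting zeros: affine points = {(3, 1), (6, 1)}.
Total count |C(F_7)_aff| = 2.


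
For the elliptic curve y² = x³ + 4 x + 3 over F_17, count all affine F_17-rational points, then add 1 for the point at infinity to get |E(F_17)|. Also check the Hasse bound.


Affine points = {(1, 5), (1, 12), (2, 6), (2, 11), (3, 5), (3, 12), (4, 7), (4, 10), (7, 0), (11, 1), (11, 16), (13, 5), (13, 12), (14, 7), (14, 10), (15, 2), (15, 15), (16, 7), (16, 10)}; affine count = 19; |E(F_17)| = 20.

Discriminant check: Δ ∝ 4a³ + 27b² = 4·4³ + 27·3² = 4·64 + 27·9 ≡ 6 (mod 17). Nonzero ⇒ E is nonsingular.
For each x ∈ F_17, compute rhs = x³ + 4·x + 3 mod 17, then count y ∈ F_17 with y² ≡ rhs.
  x = 0: rhs = 3, matching y values: none (0 points).
  x = 1: rhs = 8, matching y values: 5, 12 (2 points).
  x = 2: rhs = 2, matching y values: 6, 11 (2 points).
  x = 3: rhs = 8, matching y values: 5, 12 (2 points).
  x = 4: rhs = 15, matching y values: 7, 10 (2 points).
  x = 5: rhs = 12, matching y values: none (0 points).
  x = 6: rhs = 5, matching y values: none (0 points).
  x = 7: rhs = 0, matching y values: 0 (1 points).
  x = 8: rhs = 3, matching y values: none (0 points).
  x = 9: rhs = 3, matching y values: none (0 points).
  x = 10: rhs = 6, matching y values: none (0 points).
  x = 11: rhs = 1, matching y values: 1, 16 (2 points).
  x = 12: rhs = 11, matching y values: none (0 points).
  x = 13: rhs = 8, matching y values: 5, 12 (2 points).
  x = 14: rhs = 15, matching y values: 7, 10 (2 points).
  x = 15: rhs = 4, matching y values: 2, 15 (2 points).
  x = 16: rhs = 15, matching y values: 7, 10 (2 points).
Total affine count: 19.
Full point count |E(F_17)| = 19 + 1 = 20.
Hasse bound: |20 − (17+1)| = |2| = 2 ≤ 2√17 ≈ 8.2462 ✓.


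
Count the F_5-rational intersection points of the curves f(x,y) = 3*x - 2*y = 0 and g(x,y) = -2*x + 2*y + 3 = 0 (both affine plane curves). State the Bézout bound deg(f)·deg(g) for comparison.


Common zeros: {(2, 3)}; count = 1; Bézout bound = 1.

deg(f) = 1, deg(g) = 1, so Bézout bound = 1.
Scan x ∈ F_5. For each x, list the y ∈ F_5 with f(x, y) ≡ 0 and those with g(x, y) ≡ 0 (mod 5); the common zeros in that column are the intersection.
  x = 0: f ≡ 0 at y ∈ {0}; g ≡ 0 at y ∈ {1}; common: ∅.
  x = 1: f ≡ 0 at y ∈ {4}; g ≡ 0 at y ∈ {2}; common: ∅.
  x = 2: f ≡ 0 at y ∈ {3}; g ≡ 0 at y ∈ {3}; common: {3}.
  x = 3: f ≡ 0 at y ∈ {2}; g ≡ 0 at y ∈ {4}; common: ∅.
  x = 4: f ≡ 0 at y ∈ {1}; g ≡ 0 at y ∈ {0}; common: ∅.
Collecting: common zeros = {(2, 3)}, so the count is 1.
Comparison with the Bézout bound: 1 ≤ 1 = deg(f)·deg(g), as expected for curves with no common component (the bound is attained).


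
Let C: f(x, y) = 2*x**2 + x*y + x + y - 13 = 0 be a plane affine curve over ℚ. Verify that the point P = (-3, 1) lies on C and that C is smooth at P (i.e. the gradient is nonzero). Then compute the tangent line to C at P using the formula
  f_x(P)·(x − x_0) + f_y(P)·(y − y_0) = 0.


Tangent line at P: -10*x - 2*y - 28 = 0.

Step 1: f(-3, 1) = 0, so P lies on C.
Step 2: partial derivatives
  f_x(x, y) = 4*x + y + 1, f_y(x, y) = x + 1.
  f_x(P) = -10, f_y(P) = -2 (gradient nonzero, so P is smooth).
Step 3: tangent line at P: -10·(x − -3) + -2·(y − 1) = 0.
Expanding: -10*x - 2*y - 28 = 0.


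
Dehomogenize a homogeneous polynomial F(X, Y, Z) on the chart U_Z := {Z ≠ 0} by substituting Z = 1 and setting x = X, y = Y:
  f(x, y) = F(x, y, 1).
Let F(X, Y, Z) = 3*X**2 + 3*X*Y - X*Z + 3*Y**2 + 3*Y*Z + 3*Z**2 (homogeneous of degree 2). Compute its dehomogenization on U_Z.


f(x, y) = 3*x**2 + 3*x*y - x + 3*y**2 + 3*y + 3

On U_Z we set Z = 1. Each monomial c·X^i·Y^j·Z^k in F becomes c·x^i·y^j·1^k = c·x^i·y^j.
Substituting Z = 1: F(X, Y, 1) = 3*x**2 + 3*x*y - x + 3*y**2 + 3*y + 3.
Note: deg(f) ≤ deg(F) = 2; strict inequality happens when F is divisible by Z (lost terms).


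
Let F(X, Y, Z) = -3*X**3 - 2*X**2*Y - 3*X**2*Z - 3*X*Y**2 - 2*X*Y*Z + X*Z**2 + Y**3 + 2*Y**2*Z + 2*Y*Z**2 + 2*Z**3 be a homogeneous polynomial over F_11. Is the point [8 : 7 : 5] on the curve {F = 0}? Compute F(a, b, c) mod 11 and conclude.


F(8,7,5) ≡ 3 (mod 11); P is NOT on the curve.

Evaluate F(8, 7, 5) term-by-term (mod 11).
  -3*X**3 ↦ -3·512·1·1 = -1536
  -2*X**2*Y ↦ -2·64·7·1 = -896
  -3*X**2*Z ↦ -3·64·1·5 = -960
  -3*X*Y**2 ↦ -3·8·49·1 = -1176
  -2*X*Y*Z ↦ -2·8·7·5 = -560
  X*Z**2 ↦ 1·8·1·25 = 200
  Y**3 ↦ 1·1·343·1 = 343
  2*Y**2*Z ↦ 2·1·49·5 = 490
  2*Y*Z**2 ↦ 2·1·7·25 = 350
  2*Z**3 ↦ 2·1·1·125 = 250
Sum: F(8, 7, 5) = (-1536) + (-896) + (-960) + (-1176) + (-560) + (200) + (343) + (490) + (350) + (250) = -3495.
Reducing mod 11: -3495 ≡ 3 (mod 11).
Since F(a, b, c) ≡ 3 ≠ 0 (mod 11), P does NOT lie on the curve.


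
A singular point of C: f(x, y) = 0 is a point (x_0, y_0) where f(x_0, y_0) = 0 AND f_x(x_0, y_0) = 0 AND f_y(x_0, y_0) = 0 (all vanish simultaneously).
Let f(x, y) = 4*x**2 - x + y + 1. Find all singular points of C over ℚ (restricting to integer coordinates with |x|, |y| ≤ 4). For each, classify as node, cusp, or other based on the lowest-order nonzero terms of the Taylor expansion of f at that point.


No singular points in the scanned grid; C is smooth there.

Compute partial derivatives:
  f_x = 8*x - 1.
  f_y = 1.
f_y = 1 is a nonzero constant, so f_y never vanishes: no point (x, y) can satisfy f = f_x = f_y = 0. In particular no (x, y) ∈ {−4, ..., 4}² is singular; the curve is smooth.


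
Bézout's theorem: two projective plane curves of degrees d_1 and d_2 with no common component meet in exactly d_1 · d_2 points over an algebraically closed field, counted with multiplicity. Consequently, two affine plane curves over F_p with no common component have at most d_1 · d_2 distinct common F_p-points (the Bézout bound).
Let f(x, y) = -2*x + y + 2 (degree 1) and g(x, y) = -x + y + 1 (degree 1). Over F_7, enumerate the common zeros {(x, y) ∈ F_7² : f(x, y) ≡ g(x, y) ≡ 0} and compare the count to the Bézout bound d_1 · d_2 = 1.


Common zeros: {(1, 0)}; count = 1; Bézout bound = 1.

deg(f) = 1, deg(g) = 1, so Bézout bound = 1.
Scan x ∈ F_7. For each x, list the y ∈ F_7 with f(x, y) ≡ 0 and those with g(x, y) ≡ 0 (mod 7); the common zeros in that column are the intersection.
  x = 0: f ≡ 0 at y ∈ {5}; g ≡ 0 at y ∈ {6}; common: ∅.
  x = 1: f ≡ 0 at y ∈ {0}; g ≡ 0 at y ∈ {0}; common: {0}.
  x = 2: f ≡ 0 at y ∈ {2}; g ≡ 0 at y ∈ {1}; common: ∅.
  x = 3: f ≡ 0 at y ∈ {4}; g ≡ 0 at y ∈ {2}; common: ∅.
  x = 4: f ≡ 0 at y ∈ {6}; g ≡ 0 at y ∈ {3}; common: ∅.
  x = 5: f ≡ 0 at y ∈ {1}; g ≡ 0 at y ∈ {4}; common: ∅.
  x = 6: f ≡ 0 at y ∈ {3}; g ≡ 0 at y ∈ {5}; common: ∅.
Collecting: common zeros = {(1, 0)}, so the count is 1.
Comparison with the Bézout bound: 1 ≤ 1 = deg(f)·deg(g), as expected for curves with no common component (the bound is attained).
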